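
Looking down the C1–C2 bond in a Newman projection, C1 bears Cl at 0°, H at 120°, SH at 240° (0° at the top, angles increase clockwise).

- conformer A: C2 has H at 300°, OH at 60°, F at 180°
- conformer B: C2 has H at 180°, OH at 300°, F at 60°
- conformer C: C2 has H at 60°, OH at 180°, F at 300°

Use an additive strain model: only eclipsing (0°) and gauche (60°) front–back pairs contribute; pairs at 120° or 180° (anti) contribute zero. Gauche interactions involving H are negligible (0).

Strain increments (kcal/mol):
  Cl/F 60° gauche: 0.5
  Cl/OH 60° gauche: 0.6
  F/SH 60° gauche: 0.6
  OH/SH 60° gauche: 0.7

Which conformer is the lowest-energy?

A is staggered. Cl at 0° is gauche with OH at 60° (0.6); SH at 240° is gauche with F at 180° (0.6). Total 1.2 kcal/mol.
B is staggered. Cl at 0° is gauche with OH at 300° (0.6); Cl at 0° is gauche with F at 60° (0.5); SH at 240° is gauche with OH at 300° (0.7). Total 1.8 kcal/mol.
C is staggered. Cl at 0° is gauche with F at 300° (0.5); SH at 240° is gauche with OH at 180° (0.7); SH at 240° is gauche with F at 300° (0.6). Total 1.8 kcal/mol.
A has the lowest total (1.2 kcal/mol).

A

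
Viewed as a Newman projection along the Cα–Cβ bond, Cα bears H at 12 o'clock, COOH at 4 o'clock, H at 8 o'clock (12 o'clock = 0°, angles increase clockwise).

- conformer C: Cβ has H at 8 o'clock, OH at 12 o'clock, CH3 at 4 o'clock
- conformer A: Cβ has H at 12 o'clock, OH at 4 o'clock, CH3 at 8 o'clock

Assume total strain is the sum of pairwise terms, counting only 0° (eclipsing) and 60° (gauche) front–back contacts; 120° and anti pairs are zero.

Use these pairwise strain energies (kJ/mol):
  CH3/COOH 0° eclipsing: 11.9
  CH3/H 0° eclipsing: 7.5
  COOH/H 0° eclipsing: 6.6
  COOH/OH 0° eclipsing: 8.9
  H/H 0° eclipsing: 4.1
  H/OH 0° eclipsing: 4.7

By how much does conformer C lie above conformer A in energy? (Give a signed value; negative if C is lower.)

+0.2 kJ/mol

C is eclipsed. H at 0° is eclipsed with OH at 0° (4.7); COOH at 120° is eclipsed with CH3 at 120° (11.9); H at 240° is eclipsed with H at 240° (4.1). Total 20.7 kJ/mol.
A is eclipsed. H at 0° is eclipsed with H at 0° (4.1); COOH at 120° is eclipsed with OH at 120° (8.9); H at 240° is eclipsed with CH3 at 240° (7.5). Total 20.5 kJ/mol.
E(C) − E(A) = 20.7 − 20.5 = +0.2 kJ/mol.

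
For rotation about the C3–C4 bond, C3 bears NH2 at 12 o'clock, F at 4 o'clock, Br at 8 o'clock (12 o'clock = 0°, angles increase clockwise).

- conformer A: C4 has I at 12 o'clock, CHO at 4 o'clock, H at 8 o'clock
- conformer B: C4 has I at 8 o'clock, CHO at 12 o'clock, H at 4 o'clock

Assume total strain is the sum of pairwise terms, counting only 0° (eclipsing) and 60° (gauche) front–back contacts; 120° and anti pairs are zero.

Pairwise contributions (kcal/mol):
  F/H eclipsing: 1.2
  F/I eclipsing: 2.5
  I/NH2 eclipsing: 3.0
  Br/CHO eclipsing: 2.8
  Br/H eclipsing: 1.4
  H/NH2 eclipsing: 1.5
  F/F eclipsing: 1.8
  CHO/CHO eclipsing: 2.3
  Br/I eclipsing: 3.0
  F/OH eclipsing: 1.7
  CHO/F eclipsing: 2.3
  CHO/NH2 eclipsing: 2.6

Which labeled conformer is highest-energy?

A (eclipsed): NH2(0°)/I(0°) eclipsed 3.0; F(120°)/CHO(120°) eclipsed 2.3; Br(240°)/H(240°) eclipsed 1.4 → 6.7 kcal/mol.
B (eclipsed): NH2(0°)/CHO(0°) eclipsed 2.6; F(120°)/H(120°) eclipsed 1.2; Br(240°)/I(240°) eclipsed 3.0 → 6.8 kcal/mol.
B has the highest total (6.8 kcal/mol).

B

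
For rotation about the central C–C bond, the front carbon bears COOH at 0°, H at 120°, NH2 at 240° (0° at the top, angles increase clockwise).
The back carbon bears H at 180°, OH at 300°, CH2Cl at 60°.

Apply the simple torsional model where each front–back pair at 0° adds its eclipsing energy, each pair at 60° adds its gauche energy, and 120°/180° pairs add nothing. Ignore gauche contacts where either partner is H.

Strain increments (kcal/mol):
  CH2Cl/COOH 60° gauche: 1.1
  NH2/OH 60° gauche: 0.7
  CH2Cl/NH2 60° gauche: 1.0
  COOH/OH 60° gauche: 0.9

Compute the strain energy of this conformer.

This conformer is staggered. COOH at 0° is gauche with OH at 300° (0.9); COOH at 0° is gauche with CH2Cl at 60° (1.1); NH2 at 240° is gauche with OH at 300° (0.7). Total 2.7 kcal/mol.

2.7 kcal/mol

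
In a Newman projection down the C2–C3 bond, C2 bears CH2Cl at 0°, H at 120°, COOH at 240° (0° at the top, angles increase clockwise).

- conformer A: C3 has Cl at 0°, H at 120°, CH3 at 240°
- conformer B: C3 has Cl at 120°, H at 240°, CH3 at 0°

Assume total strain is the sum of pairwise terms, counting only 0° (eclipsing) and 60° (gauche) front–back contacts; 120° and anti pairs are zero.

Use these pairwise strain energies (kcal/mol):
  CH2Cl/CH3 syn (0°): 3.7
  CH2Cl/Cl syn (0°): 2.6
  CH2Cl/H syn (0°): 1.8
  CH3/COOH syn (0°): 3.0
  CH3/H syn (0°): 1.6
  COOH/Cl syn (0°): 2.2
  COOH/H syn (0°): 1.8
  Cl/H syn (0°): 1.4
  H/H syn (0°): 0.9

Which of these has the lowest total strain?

A (eclipsed): CH2Cl(0°)/Cl(0°) eclipsed 2.6; H(120°)/H(120°) eclipsed 0.9; COOH(240°)/CH3(240°) eclipsed 3.0 → 6.5 kcal/mol.
B (eclipsed): CH2Cl(0°)/CH3(0°) eclipsed 3.7; H(120°)/Cl(120°) eclipsed 1.4; COOH(240°)/H(240°) eclipsed 1.8 → 6.9 kcal/mol.
A has the lowest total (6.5 kcal/mol).

A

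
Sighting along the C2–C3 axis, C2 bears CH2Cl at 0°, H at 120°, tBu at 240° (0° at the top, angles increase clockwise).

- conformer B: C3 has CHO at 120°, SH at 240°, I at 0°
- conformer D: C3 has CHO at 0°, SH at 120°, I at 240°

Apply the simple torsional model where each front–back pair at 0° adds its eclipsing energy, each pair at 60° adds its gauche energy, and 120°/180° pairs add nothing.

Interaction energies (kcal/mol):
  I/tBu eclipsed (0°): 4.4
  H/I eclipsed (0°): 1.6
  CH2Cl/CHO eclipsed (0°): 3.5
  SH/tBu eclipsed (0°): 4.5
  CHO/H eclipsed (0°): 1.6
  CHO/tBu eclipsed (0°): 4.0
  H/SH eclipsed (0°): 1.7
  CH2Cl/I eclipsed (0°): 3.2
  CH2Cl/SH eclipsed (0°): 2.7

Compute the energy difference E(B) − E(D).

B (eclipsed): CH2Cl–I eclipsed, H–CHO eclipsed, tBu–SH eclipsed; 3.2 + 1.6 + 4.5 = 9.3 kcal/mol.
D (eclipsed): CH2Cl–CHO eclipsed, H–SH eclipsed, tBu–I eclipsed; 3.5 + 1.7 + 4.4 = 9.6 kcal/mol.
E(B) − E(D) = 9.3 − 9.6 = -0.3 kcal/mol.

-0.3 kcal/mol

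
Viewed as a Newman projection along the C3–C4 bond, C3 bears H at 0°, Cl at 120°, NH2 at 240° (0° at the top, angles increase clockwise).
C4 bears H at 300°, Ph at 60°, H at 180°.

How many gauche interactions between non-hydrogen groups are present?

Non-H gauche pairs: Cl(120°)/Ph(60°) — 1 interaction.

1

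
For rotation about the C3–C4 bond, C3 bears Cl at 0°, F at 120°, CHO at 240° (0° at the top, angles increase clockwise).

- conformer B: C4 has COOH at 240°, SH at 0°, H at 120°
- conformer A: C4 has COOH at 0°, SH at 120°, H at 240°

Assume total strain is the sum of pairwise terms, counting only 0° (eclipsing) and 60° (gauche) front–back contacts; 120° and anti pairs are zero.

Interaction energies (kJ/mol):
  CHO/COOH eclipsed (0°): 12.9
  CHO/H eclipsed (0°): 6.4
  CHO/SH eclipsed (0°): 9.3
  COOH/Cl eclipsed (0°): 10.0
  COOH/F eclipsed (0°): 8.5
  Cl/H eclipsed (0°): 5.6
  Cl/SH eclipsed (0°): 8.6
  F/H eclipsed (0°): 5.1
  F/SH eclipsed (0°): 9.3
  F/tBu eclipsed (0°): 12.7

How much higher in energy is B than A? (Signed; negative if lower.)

B is eclipsed. Cl at 0° is eclipsed with SH at 0° (8.6); F at 120° is eclipsed with H at 120° (5.1); CHO at 240° is eclipsed with COOH at 240° (12.9). Total 26.6 kJ/mol.
A is eclipsed. Cl at 0° is eclipsed with COOH at 0° (10.0); F at 120° is eclipsed with SH at 120° (9.3); CHO at 240° is eclipsed with H at 240° (6.4). Total 25.7 kJ/mol.
E(B) − E(A) = 26.6 − 25.7 = +0.9 kJ/mol.

+0.9 kJ/mol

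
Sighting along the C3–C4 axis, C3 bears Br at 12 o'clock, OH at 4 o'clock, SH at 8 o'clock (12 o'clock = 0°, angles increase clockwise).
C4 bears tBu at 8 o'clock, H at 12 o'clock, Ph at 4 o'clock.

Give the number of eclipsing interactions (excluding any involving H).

2

Non-H eclipsing pairs: OH(120°)/Ph(120°); SH(240°)/tBu(240°) — 2 interactions.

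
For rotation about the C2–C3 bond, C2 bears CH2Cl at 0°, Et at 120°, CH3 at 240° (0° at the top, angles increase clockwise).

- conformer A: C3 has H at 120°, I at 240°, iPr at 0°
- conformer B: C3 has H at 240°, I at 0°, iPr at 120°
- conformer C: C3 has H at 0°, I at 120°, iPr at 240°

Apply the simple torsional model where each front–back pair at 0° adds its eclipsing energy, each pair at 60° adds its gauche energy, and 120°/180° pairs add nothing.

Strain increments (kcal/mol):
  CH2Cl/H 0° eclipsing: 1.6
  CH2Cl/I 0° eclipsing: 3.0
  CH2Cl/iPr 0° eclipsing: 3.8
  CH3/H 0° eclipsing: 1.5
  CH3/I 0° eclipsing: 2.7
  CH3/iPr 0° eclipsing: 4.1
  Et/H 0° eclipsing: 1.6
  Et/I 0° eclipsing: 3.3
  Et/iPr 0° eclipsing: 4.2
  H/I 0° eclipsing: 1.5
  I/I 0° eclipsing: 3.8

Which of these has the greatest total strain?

A (eclipsed): CH2Cl(0°)/iPr(0°) eclipsed 3.8; Et(120°)/H(120°) eclipsed 1.6; CH3(240°)/I(240°) eclipsed 2.7 → 8.1 kcal/mol.
B (eclipsed): CH2Cl(0°)/I(0°) eclipsed 3.0; Et(120°)/iPr(120°) eclipsed 4.2; CH3(240°)/H(240°) eclipsed 1.5 → 8.7 kcal/mol.
C (eclipsed): CH2Cl(0°)/H(0°) eclipsed 1.6; Et(120°)/I(120°) eclipsed 3.3; CH3(240°)/iPr(240°) eclipsed 4.1 → 9.0 kcal/mol.
C has the highest total (9.0 kcal/mol).

C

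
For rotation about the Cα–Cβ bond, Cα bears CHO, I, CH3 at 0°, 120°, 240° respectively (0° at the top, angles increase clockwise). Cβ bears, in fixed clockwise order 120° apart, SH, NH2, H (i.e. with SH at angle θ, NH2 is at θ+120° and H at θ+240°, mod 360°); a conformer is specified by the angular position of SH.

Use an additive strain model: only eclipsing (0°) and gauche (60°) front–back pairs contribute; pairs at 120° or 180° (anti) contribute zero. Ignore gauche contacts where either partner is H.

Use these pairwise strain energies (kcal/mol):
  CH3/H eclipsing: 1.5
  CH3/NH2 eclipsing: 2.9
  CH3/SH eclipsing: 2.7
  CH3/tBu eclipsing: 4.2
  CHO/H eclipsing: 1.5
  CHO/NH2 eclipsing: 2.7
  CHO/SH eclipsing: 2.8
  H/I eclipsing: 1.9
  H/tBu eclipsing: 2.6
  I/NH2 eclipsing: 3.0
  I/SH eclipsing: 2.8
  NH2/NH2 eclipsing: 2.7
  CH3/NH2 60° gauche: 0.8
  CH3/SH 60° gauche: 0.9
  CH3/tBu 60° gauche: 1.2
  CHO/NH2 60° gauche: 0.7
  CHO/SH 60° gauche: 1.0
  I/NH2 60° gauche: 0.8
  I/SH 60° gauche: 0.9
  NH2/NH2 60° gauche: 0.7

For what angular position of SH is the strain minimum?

180°

SH at 0° (eclipsed): CHO(0°)/SH(0°) eclipsed 2.8; I(120°)/NH2(120°) eclipsed 3.0; CH3(240°)/H(240°) eclipsed 1.5 → 7.3 kcal/mol.
SH at 60° (staggered): CHO(0°)/SH(60°) gauche 1.0; I(120°)/SH(60°) gauche 0.9; I(120°)/NH2(180°) gauche 0.8; CH3(240°)/NH2(180°) gauche 0.8 → 3.5 kcal/mol.
SH at 120° (eclipsed): CHO(0°)/H(0°) eclipsed 1.5; I(120°)/SH(120°) eclipsed 2.8; CH3(240°)/NH2(240°) eclipsed 2.9 → 7.2 kcal/mol.
SH at 180° (staggered): CHO(0°)/NH2(300°) gauche 0.7; I(120°)/SH(180°) gauche 0.9; CH3(240°)/SH(180°) gauche 0.9; CH3(240°)/NH2(300°) gauche 0.8 → 3.3 kcal/mol.
SH at 240° (eclipsed): CHO(0°)/NH2(0°) eclipsed 2.7; I(120°)/H(120°) eclipsed 1.9; CH3(240°)/SH(240°) eclipsed 2.7 → 7.3 kcal/mol.
SH at 300° (staggered): CHO(0°)/SH(300°) gauche 1.0; CHO(0°)/NH2(60°) gauche 0.7; I(120°)/NH2(60°) gauche 0.8; CH3(240°)/SH(300°) gauche 0.9 → 3.4 kcal/mol.
The minimum (3.3 kcal/mol) occurs with SH at 180°.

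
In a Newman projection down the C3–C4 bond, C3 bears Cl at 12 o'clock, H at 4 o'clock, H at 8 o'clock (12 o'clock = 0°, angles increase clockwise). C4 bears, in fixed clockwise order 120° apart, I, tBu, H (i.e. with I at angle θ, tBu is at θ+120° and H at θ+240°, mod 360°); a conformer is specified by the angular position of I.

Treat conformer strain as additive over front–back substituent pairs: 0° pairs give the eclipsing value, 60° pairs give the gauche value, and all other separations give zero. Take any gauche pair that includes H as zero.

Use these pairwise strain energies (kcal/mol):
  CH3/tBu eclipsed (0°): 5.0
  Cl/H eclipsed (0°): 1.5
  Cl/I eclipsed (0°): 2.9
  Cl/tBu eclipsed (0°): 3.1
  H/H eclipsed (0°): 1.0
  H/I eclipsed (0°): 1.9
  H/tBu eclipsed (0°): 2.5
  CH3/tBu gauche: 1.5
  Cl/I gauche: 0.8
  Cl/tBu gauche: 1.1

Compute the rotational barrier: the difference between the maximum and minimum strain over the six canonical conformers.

I at 0° (eclipsed): Cl–I eclipsed, H–tBu eclipsed, H–H eclipsed; 2.9 + 2.5 + 1.0 = 6.4 kcal/mol.
I at 60° (staggered): Cl–I gauche; 0.8 = 0.8 kcal/mol.
I at 120° (eclipsed): Cl–H eclipsed, H–I eclipsed, H–tBu eclipsed; 1.5 + 1.9 + 2.5 = 5.9 kcal/mol.
I at 180° (staggered): Cl–tBu gauche; 1.1 = 1.1 kcal/mol.
I at 240° (eclipsed): Cl–tBu eclipsed, H–H eclipsed, H–I eclipsed; 3.1 + 1.0 + 1.9 = 6.0 kcal/mol.
I at 300° (staggered): Cl–I gauche, Cl–tBu gauche; 0.8 + 1.1 = 1.9 kcal/mol.
Max at 0° (6.4 kcal/mol), min at 60° (0.8 kcal/mol); barrier = 5.6 kcal/mol.

5.6 kcal/mol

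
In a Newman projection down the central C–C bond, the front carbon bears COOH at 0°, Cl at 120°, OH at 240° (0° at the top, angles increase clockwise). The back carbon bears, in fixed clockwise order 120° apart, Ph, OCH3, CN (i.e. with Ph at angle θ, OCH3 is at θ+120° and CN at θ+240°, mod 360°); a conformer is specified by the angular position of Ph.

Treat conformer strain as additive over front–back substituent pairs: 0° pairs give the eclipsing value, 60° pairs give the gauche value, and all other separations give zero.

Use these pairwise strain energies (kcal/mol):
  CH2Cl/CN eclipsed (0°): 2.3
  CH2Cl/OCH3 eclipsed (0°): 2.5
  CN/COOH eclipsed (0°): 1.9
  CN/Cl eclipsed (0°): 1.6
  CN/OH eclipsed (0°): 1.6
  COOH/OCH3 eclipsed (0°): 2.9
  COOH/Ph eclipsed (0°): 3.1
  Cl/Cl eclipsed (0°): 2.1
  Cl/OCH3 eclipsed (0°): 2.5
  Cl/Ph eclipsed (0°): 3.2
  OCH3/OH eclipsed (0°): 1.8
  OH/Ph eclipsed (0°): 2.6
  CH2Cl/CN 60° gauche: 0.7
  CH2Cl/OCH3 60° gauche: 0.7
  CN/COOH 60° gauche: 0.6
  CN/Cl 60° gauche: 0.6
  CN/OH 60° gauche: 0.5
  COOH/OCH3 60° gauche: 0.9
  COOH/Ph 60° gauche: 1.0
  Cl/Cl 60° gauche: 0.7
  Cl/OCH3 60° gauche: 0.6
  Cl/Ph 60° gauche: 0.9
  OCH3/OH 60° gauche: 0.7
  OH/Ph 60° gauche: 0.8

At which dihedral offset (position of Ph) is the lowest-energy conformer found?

Ph at 0° (eclipsed): COOH–Ph eclipsed, Cl–OCH3 eclipsed, OH–CN eclipsed; 3.1 + 2.5 + 1.6 = 7.2 kcal/mol.
Ph at 60° (staggered): COOH–Ph gauche, COOH–CN gauche, Cl–Ph gauche, Cl–OCH3 gauche, OH–OCH3 gauche, OH–CN gauche; 1.0 + 0.6 + 0.9 + 0.6 + 0.7 + 0.5 = 4.3 kcal/mol.
Ph at 120° (eclipsed): COOH–CN eclipsed, Cl–Ph eclipsed, OH–OCH3 eclipsed; 1.9 + 3.2 + 1.8 = 6.9 kcal/mol.
Ph at 180° (staggered): COOH–OCH3 gauche, COOH–CN gauche, Cl–Ph gauche, Cl–CN gauche, OH–Ph gauche, OH–OCH3 gauche; 0.9 + 0.6 + 0.9 + 0.6 + 0.8 + 0.7 = 4.5 kcal/mol.
Ph at 240° (eclipsed): COOH–OCH3 eclipsed, Cl–CN eclipsed, OH–Ph eclipsed; 2.9 + 1.6 + 2.6 = 7.1 kcal/mol.
Ph at 300° (staggered): COOH–Ph gauche, COOH–OCH3 gauche, Cl–OCH3 gauche, Cl–CN gauche, OH–Ph gauche, OH–CN gauche; 1.0 + 0.9 + 0.6 + 0.6 + 0.8 + 0.5 = 4.4 kcal/mol.
The minimum (4.3 kcal/mol) occurs with Ph at 60°.

60°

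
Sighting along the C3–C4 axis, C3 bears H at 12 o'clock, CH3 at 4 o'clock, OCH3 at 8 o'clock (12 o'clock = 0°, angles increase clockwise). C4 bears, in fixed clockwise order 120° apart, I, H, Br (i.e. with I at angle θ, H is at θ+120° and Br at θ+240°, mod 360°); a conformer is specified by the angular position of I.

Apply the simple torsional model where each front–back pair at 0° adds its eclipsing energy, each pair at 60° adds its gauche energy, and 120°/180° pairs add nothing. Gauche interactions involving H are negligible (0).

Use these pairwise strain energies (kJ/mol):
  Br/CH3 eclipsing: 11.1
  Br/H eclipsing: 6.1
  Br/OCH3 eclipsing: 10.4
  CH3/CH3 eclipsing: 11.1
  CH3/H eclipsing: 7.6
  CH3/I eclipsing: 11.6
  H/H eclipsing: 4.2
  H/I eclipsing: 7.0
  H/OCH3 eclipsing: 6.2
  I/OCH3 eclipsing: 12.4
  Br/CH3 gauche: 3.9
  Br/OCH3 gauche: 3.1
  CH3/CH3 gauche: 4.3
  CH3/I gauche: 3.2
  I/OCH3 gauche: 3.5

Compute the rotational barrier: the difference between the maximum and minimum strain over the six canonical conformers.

I at 0° (eclipsed): H(0°)/I(0°) eclipsed 7.0; CH3(120°)/H(120°) eclipsed 7.6; OCH3(240°)/Br(240°) eclipsed 10.4 → 25.0 kJ/mol.
I at 60° (staggered): CH3(120°)/I(60°) gauche 3.2; OCH3(240°)/Br(300°) gauche 3.1 → 6.3 kJ/mol.
I at 120° (eclipsed): H(0°)/Br(0°) eclipsed 6.1; CH3(120°)/I(120°) eclipsed 11.6; OCH3(240°)/H(240°) eclipsed 6.2 → 23.9 kJ/mol.
I at 180° (staggered): CH3(120°)/I(180°) gauche 3.2; CH3(120°)/Br(60°) gauche 3.9; OCH3(240°)/I(180°) gauche 3.5 → 10.6 kJ/mol.
I at 240° (eclipsed): H(0°)/H(0°) eclipsed 4.2; CH3(120°)/Br(120°) eclipsed 11.1; OCH3(240°)/I(240°) eclipsed 12.4 → 27.7 kJ/mol.
I at 300° (staggered): CH3(120°)/Br(180°) gauche 3.9; OCH3(240°)/I(300°) gauche 3.5; OCH3(240°)/Br(180°) gauche 3.1 → 10.5 kJ/mol.
Max at 240° (27.7 kJ/mol), min at 60° (6.3 kJ/mol); barrier = 21.4 kJ/mol.

21.4 kJ/mol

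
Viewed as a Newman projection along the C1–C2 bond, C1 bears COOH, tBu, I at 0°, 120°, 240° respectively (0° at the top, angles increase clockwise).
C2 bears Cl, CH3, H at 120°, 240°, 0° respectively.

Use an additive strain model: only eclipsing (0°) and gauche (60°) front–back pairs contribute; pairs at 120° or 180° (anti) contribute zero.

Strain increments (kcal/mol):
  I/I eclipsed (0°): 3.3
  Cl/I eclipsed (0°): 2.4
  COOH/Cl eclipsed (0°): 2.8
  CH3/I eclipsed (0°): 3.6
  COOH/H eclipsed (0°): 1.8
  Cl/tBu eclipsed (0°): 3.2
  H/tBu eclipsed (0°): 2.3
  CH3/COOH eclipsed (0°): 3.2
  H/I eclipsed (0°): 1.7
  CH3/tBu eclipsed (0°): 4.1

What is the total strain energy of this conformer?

8.6 kcal/mol

This conformer (eclipsed): COOH–H eclipsed, tBu–Cl eclipsed, I–CH3 eclipsed; 1.8 + 3.2 + 3.6 = 8.6 kcal/mol.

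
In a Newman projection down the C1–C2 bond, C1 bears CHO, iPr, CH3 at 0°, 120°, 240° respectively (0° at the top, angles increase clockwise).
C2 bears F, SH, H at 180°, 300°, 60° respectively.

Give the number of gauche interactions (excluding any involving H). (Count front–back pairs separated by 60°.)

4

Non-H gauche pairs: CHO(0°)/SH(300°); iPr(120°)/F(180°); CH3(240°)/F(180°); CH3(240°)/SH(300°) — 4 interactions.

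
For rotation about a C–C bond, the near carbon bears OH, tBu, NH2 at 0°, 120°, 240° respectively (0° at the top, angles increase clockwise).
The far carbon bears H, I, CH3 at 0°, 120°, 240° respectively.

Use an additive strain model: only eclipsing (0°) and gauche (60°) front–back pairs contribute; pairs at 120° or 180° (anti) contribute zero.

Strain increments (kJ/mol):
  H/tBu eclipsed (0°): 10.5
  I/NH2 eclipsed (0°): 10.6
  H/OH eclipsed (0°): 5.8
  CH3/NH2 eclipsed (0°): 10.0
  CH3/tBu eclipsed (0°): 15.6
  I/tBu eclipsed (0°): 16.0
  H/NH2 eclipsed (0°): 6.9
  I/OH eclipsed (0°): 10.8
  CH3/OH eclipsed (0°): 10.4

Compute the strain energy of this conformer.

31.8 kJ/mol

This conformer (eclipsed): OH–H eclipsed, tBu–I eclipsed, NH2–CH3 eclipsed; 5.8 + 16.0 + 10.0 = 31.8 kJ/mol.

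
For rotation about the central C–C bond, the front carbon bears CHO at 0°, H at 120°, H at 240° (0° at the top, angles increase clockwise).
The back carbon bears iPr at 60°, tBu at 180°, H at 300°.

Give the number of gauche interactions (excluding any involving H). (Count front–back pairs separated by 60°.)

1

Non-H gauche pairs: CHO(0°)/iPr(60°) — 1 interaction.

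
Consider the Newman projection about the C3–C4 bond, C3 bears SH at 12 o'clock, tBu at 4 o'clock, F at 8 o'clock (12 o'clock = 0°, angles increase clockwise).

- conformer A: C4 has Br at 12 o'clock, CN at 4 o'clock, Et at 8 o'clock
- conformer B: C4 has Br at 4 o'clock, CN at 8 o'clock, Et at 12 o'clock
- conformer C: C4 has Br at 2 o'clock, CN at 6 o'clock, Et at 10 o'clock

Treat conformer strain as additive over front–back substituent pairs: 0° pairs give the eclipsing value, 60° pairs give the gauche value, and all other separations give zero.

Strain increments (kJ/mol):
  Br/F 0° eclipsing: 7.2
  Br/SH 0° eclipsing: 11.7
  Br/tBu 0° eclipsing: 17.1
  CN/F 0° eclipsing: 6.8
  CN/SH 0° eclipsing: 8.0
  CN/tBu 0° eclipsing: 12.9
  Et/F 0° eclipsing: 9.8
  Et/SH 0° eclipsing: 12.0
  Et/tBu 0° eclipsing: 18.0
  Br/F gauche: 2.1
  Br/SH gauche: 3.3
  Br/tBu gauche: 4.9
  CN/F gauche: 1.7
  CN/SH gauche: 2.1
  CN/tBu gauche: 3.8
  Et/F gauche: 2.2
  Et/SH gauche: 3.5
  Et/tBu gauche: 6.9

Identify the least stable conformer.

A is eclipsed. SH at 0° is eclipsed with Br at 0° (11.7); tBu at 120° is eclipsed with CN at 120° (12.9); F at 240° is eclipsed with Et at 240° (9.8). Total 34.4 kJ/mol.
B is eclipsed. SH at 0° is eclipsed with Et at 0° (12.0); tBu at 120° is eclipsed with Br at 120° (17.1); F at 240° is eclipsed with CN at 240° (6.8). Total 35.9 kJ/mol.
C is staggered. SH at 0° is gauche with Br at 60° (3.3); SH at 0° is gauche with Et at 300° (3.5); tBu at 120° is gauche with Br at 60° (4.9); tBu at 120° is gauche with CN at 180° (3.8); F at 240° is gauche with CN at 180° (1.7); F at 240° is gauche with Et at 300° (2.2). Total 19.4 kJ/mol.
B has the highest total (35.9 kJ/mol).

B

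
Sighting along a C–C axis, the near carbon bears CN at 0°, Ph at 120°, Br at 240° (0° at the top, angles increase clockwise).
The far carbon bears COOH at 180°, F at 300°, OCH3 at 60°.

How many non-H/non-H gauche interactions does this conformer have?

6

Non-H gauche pairs: CN(0°)/F(300°); CN(0°)/OCH3(60°); Ph(120°)/COOH(180°); Ph(120°)/OCH3(60°); Br(240°)/COOH(180°); Br(240°)/F(300°) — 6 interactions.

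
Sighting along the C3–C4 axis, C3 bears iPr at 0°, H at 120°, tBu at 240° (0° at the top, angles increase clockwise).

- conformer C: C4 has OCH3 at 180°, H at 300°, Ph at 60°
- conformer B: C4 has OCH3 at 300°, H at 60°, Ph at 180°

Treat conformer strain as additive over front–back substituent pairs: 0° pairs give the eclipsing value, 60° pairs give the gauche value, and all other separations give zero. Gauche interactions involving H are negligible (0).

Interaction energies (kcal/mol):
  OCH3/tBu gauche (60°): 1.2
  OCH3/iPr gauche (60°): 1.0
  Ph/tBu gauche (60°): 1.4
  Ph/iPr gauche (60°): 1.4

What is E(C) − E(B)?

-1.0 kcal/mol

C (staggered): iPr–Ph gauche, tBu–OCH3 gauche; 1.4 + 1.2 = 2.6 kcal/mol.
B (staggered): iPr–OCH3 gauche, tBu–OCH3 gauche, tBu–Ph gauche; 1.0 + 1.2 + 1.4 = 3.6 kcal/mol.
E(C) − E(B) = 2.6 − 3.6 = -1.0 kcal/mol.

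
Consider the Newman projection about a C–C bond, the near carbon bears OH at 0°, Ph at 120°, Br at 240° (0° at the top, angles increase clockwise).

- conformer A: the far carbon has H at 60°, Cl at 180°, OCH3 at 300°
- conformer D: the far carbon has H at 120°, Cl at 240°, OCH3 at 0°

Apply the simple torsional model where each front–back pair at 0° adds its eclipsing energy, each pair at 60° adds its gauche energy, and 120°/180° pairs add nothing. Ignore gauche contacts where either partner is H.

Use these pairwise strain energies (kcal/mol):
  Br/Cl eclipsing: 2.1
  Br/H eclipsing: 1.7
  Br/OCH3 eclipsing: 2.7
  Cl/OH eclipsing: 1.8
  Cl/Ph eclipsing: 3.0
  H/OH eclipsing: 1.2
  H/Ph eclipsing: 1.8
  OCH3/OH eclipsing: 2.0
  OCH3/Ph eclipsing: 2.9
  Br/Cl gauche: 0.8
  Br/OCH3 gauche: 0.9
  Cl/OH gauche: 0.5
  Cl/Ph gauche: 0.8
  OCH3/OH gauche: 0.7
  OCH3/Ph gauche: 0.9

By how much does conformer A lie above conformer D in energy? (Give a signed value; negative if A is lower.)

-2.7 kcal/mol

A (staggered): OH–OCH3 gauche, Ph–Cl gauche, Br–Cl gauche, Br–OCH3 gauche; 0.7 + 0.8 + 0.8 + 0.9 = 3.2 kcal/mol.
D (eclipsed): OH–OCH3 eclipsed, Ph–H eclipsed, Br–Cl eclipsed; 2.0 + 1.8 + 2.1 = 5.9 kcal/mol.
E(A) − E(D) = 3.2 − 5.9 = -2.7 kcal/mol.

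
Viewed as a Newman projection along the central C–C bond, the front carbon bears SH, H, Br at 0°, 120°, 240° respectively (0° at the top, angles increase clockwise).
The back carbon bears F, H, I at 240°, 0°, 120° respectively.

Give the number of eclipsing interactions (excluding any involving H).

1

Non-H eclipsing pairs: Br(240°)/F(240°) — 1 interaction.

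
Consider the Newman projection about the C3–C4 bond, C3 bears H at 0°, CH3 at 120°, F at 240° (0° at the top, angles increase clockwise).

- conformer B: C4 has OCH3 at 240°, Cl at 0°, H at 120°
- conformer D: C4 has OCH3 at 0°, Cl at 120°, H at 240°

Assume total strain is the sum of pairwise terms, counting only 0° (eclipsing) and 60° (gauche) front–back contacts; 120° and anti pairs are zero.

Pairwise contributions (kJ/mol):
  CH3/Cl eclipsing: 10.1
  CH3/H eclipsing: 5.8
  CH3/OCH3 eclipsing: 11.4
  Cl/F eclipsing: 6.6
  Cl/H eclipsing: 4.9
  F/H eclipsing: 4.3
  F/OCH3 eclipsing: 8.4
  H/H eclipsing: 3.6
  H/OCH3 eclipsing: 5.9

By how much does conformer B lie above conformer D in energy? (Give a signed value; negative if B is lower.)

B is eclipsed. H at 0° is eclipsed with Cl at 0° (4.9); CH3 at 120° is eclipsed with H at 120° (5.8); F at 240° is eclipsed with OCH3 at 240° (8.4). Total 19.1 kJ/mol.
D is eclipsed. H at 0° is eclipsed with OCH3 at 0° (5.9); CH3 at 120° is eclipsed with Cl at 120° (10.1); F at 240° is eclipsed with H at 240° (4.3). Total 20.3 kJ/mol.
E(B) − E(D) = 19.1 − 20.3 = -1.2 kJ/mol.

-1.2 kJ/mol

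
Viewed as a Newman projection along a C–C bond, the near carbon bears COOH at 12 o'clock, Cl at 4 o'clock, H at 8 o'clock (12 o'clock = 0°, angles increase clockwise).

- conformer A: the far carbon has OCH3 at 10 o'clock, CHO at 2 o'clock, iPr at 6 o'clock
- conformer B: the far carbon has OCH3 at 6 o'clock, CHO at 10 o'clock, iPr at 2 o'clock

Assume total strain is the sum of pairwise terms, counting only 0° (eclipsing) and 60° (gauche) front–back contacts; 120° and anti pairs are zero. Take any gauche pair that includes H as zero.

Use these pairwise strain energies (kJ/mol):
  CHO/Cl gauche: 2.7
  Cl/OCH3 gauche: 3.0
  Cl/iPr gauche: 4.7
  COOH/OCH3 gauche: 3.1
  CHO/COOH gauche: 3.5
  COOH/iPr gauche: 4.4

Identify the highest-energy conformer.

A (staggered): COOH–OCH3 gauche, COOH–CHO gauche, Cl–CHO gauche, Cl–iPr gauche; 3.1 + 3.5 + 2.7 + 4.7 = 14.0 kJ/mol.
B (staggered): COOH–CHO gauche, COOH–iPr gauche, Cl–OCH3 gauche, Cl–iPr gauche; 3.5 + 4.4 + 3.0 + 4.7 = 15.6 kJ/mol.
B has the highest total (15.6 kJ/mol).

B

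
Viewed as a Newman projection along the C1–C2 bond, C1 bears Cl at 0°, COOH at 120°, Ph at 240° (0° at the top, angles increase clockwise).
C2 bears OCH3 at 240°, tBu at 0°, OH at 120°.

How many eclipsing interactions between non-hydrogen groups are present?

3

Non-H eclipsing pairs: Cl(0°)/tBu(0°); COOH(120°)/OH(120°); Ph(240°)/OCH3(240°) — 3 interactions.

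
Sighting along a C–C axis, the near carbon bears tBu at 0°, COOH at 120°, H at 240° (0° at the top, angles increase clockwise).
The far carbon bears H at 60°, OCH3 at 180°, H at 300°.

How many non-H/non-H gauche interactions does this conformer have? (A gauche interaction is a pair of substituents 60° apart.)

1

Non-H gauche pairs: COOH(120°)/OCH3(180°) — 1 interaction.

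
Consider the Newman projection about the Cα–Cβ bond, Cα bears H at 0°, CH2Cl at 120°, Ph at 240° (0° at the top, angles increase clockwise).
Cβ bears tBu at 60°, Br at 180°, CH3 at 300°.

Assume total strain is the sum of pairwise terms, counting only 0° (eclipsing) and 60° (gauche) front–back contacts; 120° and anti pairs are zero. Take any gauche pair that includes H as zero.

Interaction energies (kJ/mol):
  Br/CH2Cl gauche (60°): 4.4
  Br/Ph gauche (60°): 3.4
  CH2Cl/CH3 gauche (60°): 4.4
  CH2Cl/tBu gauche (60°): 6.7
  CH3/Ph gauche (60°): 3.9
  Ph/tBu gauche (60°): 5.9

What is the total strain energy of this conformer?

This conformer (staggered): CH2Cl(120°)/tBu(60°) gauche 6.7; CH2Cl(120°)/Br(180°) gauche 4.4; Ph(240°)/Br(180°) gauche 3.4; Ph(240°)/CH3(300°) gauche 3.9 → 18.4 kJ/mol.

18.4 kJ/mol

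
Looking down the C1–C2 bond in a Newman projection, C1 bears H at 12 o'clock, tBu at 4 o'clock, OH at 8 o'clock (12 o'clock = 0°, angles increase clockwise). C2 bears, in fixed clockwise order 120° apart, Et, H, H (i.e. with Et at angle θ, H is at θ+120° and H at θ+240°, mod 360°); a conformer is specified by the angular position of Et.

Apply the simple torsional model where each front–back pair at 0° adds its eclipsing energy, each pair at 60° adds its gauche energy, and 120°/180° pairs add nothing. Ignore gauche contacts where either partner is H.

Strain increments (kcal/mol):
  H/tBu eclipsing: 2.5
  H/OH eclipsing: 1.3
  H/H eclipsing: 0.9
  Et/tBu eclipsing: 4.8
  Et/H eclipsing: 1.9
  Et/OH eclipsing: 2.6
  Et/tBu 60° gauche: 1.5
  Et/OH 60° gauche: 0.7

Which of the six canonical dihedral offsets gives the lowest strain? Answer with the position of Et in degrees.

300°

Et at 0° is eclipsed. H at 0° is eclipsed with Et at 0° (1.9); tBu at 120° is eclipsed with H at 120° (2.5); OH at 240° is eclipsed with H at 240° (1.3). Total 5.7 kcal/mol.
Et at 60° is staggered. tBu at 120° is gauche with Et at 60° (1.5). Total 1.5 kcal/mol.
Et at 120° is eclipsed. H at 0° is eclipsed with H at 0° (0.9); tBu at 120° is eclipsed with Et at 120° (4.8); OH at 240° is eclipsed with H at 240° (1.3). Total 7.0 kcal/mol.
Et at 180° is staggered. tBu at 120° is gauche with Et at 180° (1.5); OH at 240° is gauche with Et at 180° (0.7). Total 2.2 kcal/mol.
Et at 240° is eclipsed. H at 0° is eclipsed with H at 0° (0.9); tBu at 120° is eclipsed with H at 120° (2.5); OH at 240° is eclipsed with Et at 240° (2.6). Total 6.0 kcal/mol.
Et at 300° is staggered. OH at 240° is gauche with Et at 300° (0.7). Total 0.7 kcal/mol.
The minimum (0.7 kcal/mol) occurs with Et at 300°.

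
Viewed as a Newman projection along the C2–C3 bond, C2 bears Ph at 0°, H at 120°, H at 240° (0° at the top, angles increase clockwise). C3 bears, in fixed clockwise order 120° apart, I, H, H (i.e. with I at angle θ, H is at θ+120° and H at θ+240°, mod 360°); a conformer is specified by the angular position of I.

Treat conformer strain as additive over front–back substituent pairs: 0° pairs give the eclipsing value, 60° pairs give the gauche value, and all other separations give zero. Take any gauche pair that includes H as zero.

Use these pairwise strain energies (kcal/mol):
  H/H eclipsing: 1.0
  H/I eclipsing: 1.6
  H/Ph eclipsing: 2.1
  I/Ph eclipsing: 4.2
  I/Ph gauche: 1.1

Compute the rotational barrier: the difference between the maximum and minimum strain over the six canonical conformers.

6.2 kcal/mol

I at 0° is eclipsed. Ph at 0° is eclipsed with I at 0° (4.2); H at 120° is eclipsed with H at 120° (1.0); H at 240° is eclipsed with H at 240° (1.0). Total 6.2 kcal/mol.
I at 60° is staggered. Ph at 0° is gauche with I at 60° (1.1). Total 1.1 kcal/mol.
I at 120° is eclipsed. Ph at 0° is eclipsed with H at 0° (2.1); H at 120° is eclipsed with I at 120° (1.6); H at 240° is eclipsed with H at 240° (1.0). Total 4.7 kcal/mol.
I at 180° (staggered): no non-H gauche contacts → 0.0 kcal/mol.
I at 240° is eclipsed. Ph at 0° is eclipsed with H at 0° (2.1); H at 120° is eclipsed with H at 120° (1.0); H at 240° is eclipsed with I at 240° (1.6). Total 4.7 kcal/mol.
I at 300° is staggered. Ph at 0° is gauche with I at 300° (1.1). Total 1.1 kcal/mol.
Max at 0° (6.2 kcal/mol), min at 180° (0.0 kcal/mol); barrier = 6.2 kcal/mol.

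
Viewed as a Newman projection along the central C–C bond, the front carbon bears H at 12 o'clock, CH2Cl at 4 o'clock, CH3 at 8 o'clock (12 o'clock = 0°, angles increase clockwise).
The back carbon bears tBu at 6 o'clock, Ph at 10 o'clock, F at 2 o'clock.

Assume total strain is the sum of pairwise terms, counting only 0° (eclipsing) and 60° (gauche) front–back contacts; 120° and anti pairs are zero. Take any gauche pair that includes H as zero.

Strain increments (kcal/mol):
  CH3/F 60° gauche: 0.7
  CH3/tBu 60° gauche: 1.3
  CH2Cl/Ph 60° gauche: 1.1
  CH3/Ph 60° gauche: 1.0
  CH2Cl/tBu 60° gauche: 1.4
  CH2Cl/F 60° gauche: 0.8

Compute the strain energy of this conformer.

4.5 kcal/mol

This conformer is staggered. CH2Cl at 120° is gauche with tBu at 180° (1.4); CH2Cl at 120° is gauche with F at 60° (0.8); CH3 at 240° is gauche with tBu at 180° (1.3); CH3 at 240° is gauche with Ph at 300° (1.0). Total 4.5 kcal/mol.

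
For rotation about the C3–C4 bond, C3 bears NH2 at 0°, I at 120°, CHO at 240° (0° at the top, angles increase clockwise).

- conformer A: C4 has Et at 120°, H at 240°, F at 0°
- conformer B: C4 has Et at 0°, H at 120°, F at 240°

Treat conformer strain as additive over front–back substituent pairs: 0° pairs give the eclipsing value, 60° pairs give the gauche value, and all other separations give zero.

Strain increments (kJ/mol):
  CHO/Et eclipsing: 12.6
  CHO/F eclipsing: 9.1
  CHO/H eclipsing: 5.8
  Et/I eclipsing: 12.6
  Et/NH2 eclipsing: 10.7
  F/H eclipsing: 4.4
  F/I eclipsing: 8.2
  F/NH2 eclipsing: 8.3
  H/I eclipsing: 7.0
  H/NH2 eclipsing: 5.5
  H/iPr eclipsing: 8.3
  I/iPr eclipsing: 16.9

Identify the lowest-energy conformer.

A (eclipsed): NH2(0°)/F(0°) eclipsed 8.3; I(120°)/Et(120°) eclipsed 12.6; CHO(240°)/H(240°) eclipsed 5.8 → 26.7 kJ/mol.
B (eclipsed): NH2(0°)/Et(0°) eclipsed 10.7; I(120°)/H(120°) eclipsed 7.0; CHO(240°)/F(240°) eclipsed 9.1 → 26.8 kJ/mol.
A has the lowest total (26.7 kJ/mol).

A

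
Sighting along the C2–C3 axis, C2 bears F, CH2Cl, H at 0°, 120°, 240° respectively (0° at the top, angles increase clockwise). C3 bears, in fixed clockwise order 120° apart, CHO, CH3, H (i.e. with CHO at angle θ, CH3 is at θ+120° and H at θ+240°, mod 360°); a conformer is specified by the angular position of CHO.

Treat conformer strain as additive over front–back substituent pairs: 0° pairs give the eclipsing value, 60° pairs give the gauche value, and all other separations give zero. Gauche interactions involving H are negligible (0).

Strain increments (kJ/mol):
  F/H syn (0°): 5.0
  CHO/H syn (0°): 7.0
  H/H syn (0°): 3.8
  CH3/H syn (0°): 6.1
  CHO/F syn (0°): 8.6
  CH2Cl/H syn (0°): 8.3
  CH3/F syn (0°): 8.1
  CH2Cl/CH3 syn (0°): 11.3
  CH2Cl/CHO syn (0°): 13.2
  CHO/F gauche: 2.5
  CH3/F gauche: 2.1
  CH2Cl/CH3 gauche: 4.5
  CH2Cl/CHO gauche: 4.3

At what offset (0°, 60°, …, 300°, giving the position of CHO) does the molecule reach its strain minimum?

CHO at 0° (eclipsed): F–CHO eclipsed, CH2Cl–CH3 eclipsed, H–H eclipsed; 8.6 + 11.3 + 3.8 = 23.7 kJ/mol.
CHO at 60° (staggered): F–CHO gauche, CH2Cl–CHO gauche, CH2Cl–CH3 gauche; 2.5 + 4.3 + 4.5 = 11.3 kJ/mol.
CHO at 120° (eclipsed): F–H eclipsed, CH2Cl–CHO eclipsed, H–CH3 eclipsed; 5.0 + 13.2 + 6.1 = 24.3 kJ/mol.
CHO at 180° (staggered): F–CH3 gauche, CH2Cl–CHO gauche; 2.1 + 4.3 = 6.4 kJ/mol.
CHO at 240° (eclipsed): F–CH3 eclipsed, CH2Cl–H eclipsed, H–CHO eclipsed; 8.1 + 8.3 + 7.0 = 23.4 kJ/mol.
CHO at 300° (staggered): F–CHO gauche, F–CH3 gauche, CH2Cl–CH3 gauche; 2.5 + 2.1 + 4.5 = 9.1 kJ/mol.
The minimum (6.4 kJ/mol) occurs with CHO at 180°.

180°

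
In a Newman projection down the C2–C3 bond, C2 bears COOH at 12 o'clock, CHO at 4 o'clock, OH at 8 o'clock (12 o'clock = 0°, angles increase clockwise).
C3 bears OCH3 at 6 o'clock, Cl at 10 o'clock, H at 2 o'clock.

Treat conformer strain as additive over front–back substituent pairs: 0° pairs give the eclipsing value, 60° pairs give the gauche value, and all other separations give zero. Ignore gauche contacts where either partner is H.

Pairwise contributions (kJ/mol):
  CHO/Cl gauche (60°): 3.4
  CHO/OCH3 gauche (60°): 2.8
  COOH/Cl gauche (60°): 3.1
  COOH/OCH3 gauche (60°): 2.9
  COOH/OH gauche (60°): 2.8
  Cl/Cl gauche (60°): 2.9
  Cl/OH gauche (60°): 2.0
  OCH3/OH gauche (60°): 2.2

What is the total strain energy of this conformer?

This conformer (staggered): COOH(0°)/Cl(300°) gauche 3.1; CHO(120°)/OCH3(180°) gauche 2.8; OH(240°)/OCH3(180°) gauche 2.2; OH(240°)/Cl(300°) gauche 2.0 → 10.1 kJ/mol.

10.1 kJ/mol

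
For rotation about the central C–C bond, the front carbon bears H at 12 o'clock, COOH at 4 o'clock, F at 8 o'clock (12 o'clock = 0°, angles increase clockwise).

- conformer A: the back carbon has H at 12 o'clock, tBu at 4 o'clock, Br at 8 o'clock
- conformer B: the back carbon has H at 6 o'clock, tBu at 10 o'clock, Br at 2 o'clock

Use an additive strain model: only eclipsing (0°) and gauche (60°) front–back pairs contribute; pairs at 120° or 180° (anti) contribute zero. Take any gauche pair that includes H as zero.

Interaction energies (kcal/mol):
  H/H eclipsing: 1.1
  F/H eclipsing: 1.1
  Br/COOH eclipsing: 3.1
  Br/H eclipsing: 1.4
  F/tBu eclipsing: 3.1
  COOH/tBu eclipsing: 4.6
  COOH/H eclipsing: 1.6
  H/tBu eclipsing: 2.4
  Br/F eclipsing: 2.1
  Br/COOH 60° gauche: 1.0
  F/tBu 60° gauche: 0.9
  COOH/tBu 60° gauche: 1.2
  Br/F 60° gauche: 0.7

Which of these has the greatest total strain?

A (eclipsed): H(0°)/H(0°) eclipsed 1.1; COOH(120°)/tBu(120°) eclipsed 4.6; F(240°)/Br(240°) eclipsed 2.1 → 7.8 kcal/mol.
B (staggered): COOH(120°)/Br(60°) gauche 1.0; F(240°)/tBu(300°) gauche 0.9 → 1.9 kcal/mol.
A has the highest total (7.8 kcal/mol).

A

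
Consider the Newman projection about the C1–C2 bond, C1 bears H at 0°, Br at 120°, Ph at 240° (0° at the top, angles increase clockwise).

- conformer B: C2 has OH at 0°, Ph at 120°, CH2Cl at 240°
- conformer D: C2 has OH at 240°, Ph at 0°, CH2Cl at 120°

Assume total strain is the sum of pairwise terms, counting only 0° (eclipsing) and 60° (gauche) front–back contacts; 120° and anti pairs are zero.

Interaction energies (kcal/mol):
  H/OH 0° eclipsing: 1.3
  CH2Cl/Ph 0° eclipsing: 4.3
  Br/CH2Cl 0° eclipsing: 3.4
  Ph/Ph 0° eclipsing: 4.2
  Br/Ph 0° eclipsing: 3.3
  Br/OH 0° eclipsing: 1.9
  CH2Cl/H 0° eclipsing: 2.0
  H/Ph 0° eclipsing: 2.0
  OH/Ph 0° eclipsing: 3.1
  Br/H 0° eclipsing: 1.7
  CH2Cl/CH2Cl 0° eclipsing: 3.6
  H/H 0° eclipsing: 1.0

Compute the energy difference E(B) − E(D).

+0.4 kcal/mol

B (eclipsed): H(0°)/OH(0°) eclipsed 1.3; Br(120°)/Ph(120°) eclipsed 3.3; Ph(240°)/CH2Cl(240°) eclipsed 4.3 → 8.9 kcal/mol.
D (eclipsed): H(0°)/Ph(0°) eclipsed 2.0; Br(120°)/CH2Cl(120°) eclipsed 3.4; Ph(240°)/OH(240°) eclipsed 3.1 → 8.5 kcal/mol.
E(B) − E(D) = 8.9 − 8.5 = +0.4 kcal/mol.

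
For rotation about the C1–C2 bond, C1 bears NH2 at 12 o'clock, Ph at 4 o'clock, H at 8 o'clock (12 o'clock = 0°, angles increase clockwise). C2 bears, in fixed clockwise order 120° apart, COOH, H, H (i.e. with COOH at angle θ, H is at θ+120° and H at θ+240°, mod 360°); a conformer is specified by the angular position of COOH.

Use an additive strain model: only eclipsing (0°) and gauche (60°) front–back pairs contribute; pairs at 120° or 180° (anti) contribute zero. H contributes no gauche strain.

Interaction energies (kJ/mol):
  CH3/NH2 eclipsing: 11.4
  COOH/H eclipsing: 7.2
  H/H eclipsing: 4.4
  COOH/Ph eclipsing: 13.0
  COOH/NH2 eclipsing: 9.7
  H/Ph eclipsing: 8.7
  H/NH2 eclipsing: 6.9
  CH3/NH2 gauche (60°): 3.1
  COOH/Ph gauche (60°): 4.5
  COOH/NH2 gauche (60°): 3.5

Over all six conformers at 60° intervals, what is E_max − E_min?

20.8 kJ/mol

COOH at 0° (eclipsed): NH2(0°)/COOH(0°) eclipsed 9.7; Ph(120°)/H(120°) eclipsed 8.7; H(240°)/H(240°) eclipsed 4.4 → 22.8 kJ/mol.
COOH at 60° (staggered): NH2(0°)/COOH(60°) gauche 3.5; Ph(120°)/COOH(60°) gauche 4.5 → 8.0 kJ/mol.
COOH at 120° (eclipsed): NH2(0°)/H(0°) eclipsed 6.9; Ph(120°)/COOH(120°) eclipsed 13.0; H(240°)/H(240°) eclipsed 4.4 → 24.3 kJ/mol.
COOH at 180° (staggered): Ph(120°)/COOH(180°) gauche 4.5 → 4.5 kJ/mol.
COOH at 240° (eclipsed): NH2(0°)/H(0°) eclipsed 6.9; Ph(120°)/H(120°) eclipsed 8.7; H(240°)/COOH(240°) eclipsed 7.2 → 22.8 kJ/mol.
COOH at 300° (staggered): NH2(0°)/COOH(300°) gauche 3.5 → 3.5 kJ/mol.
Max at 120° (24.3 kJ/mol), min at 300° (3.5 kJ/mol); barrier = 20.8 kJ/mol.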